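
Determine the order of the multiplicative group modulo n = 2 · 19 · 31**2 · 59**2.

φ(2) = 2 − 1 = 1.
φ(19) = 19 − 1 = 18.
φ(31^2) = 31^1·(31−1) = 31·30 = 930.
φ(59^2) = 59^1·(59−1) = 59·58 = 3422.
Multiply: 1 · 18 · 930 · 3422 = 57284280.

57284280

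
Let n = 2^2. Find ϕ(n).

φ(4) = 4 · (1 − 1/2)
       = 4 · 1/2 = 2.

2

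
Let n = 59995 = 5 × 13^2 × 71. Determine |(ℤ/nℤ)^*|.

φ(59995) = 59995 · (1 − 1/5) · (1 − 1/13) · (1 − 1/71)
       = 59995 · 3360/4615 = 43680.

43680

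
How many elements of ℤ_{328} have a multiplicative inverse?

160

328 = 2^3 · 41.
φ(328) = 328 · (1 − 1/2) · (1 − 1/41)
       = 328 · 40/82 = 160.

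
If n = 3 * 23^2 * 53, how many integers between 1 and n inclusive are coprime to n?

φ(84111) = 84111 · (1 − 1/3) · (1 − 1/23) · (1 − 1/53)
       = 84111 · 2288/3657 = 52624.

52624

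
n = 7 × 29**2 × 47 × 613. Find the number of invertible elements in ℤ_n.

137156544

φ(169610357) = 169610357 · (1 − 1/7) · (1 − 1/29) · (1 − 1/47) · (1 − 1/613)
       = 169610357 · 4729536/5848633 = 137156544.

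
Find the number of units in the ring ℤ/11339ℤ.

9856

Factor 11339: 11339 = 17 · 23 · 29.
φ(17) = 17 − 1 = 16.
φ(23) = 23 − 1 = 22.
φ(29) = 29 − 1 = 28.
Since φ is multiplicative, φ(11339) = 16 · 22 · 28 = 9856.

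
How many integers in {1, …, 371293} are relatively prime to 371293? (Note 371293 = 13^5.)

342732

φ(371293) = 371293 · (1 − 1/13)
       = 371293 · 12/13 = 342732.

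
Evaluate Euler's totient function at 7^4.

φ(2401) = 2401 · (1 − 1/7)
       = 2401 · 6/7 = 2058.

2058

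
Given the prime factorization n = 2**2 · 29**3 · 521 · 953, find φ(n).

23314403840

φ(48437822228) = 48437822228 · (1 − 1/2) · (1 − 1/29) · (1 − 1/521) · (1 − 1/953)
       = 48437822228 · 13861120/28797754 = 23314403840.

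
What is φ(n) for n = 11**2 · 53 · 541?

φ(11^2) = 11^1·(11−1) = 11·10 = 110.
φ(53) = 53 − 1 = 52.
φ(541) = 541 − 1 = 540.
φ(3469433) = 110 × 52 × 540 = 3088800.

3088800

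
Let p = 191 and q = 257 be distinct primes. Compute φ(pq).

48640

φ(49087) = 49087 · (1 − 1/191) · (1 − 1/257)
       = 49087 · 48640/49087 = 48640.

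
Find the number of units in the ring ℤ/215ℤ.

Prime factorization: 215 = 5 × 43.
φ(215) = 215 · (1 − 1/5) · (1 − 1/43)
       = 215 · 168/215 = 168.

168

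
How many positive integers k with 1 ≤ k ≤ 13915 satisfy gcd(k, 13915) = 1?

Prime factorization: 13915 = 5 × 11**2 × 23.
φ(13915) = 13915 · (1 − 1/5) · (1 − 1/11) · (1 − 1/23)
       = 13915 · 880/1265 = 9680.

9680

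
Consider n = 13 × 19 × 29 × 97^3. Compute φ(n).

φ(13) = 13 − 1 = 12.
φ(19) = 19 − 1 = 18.
φ(29) = 29 − 1 = 28.
φ(97^3) = 97^3 − 97^2 = 912673 − 9409 = 903264.
Multiply: 12 · 18 · 28 · 903264 = 5462940672.

5462940672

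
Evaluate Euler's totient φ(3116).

1440

Factor 3116: 3116 = 2**2 * 19 * 41.
φ(2^2) = 2^1·(2−1) = 2·1 = 2.
φ(19) = 19 − 1 = 18.
φ(41) = 41 − 1 = 40.
φ(3116) = 2 × 18 × 40 = 1440.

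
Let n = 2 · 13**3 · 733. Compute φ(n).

φ(3220802) = 3220802 · (1 − 1/2) · (1 − 1/13) · (1 − 1/733)
       = 3220802 · 8784/19058 = 1484496.

1484496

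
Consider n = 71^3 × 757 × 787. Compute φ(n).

φ(213228699449) = 213228699449 · (1 − 1/71) · (1 − 1/757) · (1 − 1/787)
       = 213228699449 · 41595120/42298889 = 209680999920.

209680999920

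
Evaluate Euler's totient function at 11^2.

110

φ(121) = 121 · (1 − 1/11)
       = 121 · 10/11 = 110.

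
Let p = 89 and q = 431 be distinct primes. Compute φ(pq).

φ(pq) = (p−1)(q−1) = 88 · 430 = 37840.

37840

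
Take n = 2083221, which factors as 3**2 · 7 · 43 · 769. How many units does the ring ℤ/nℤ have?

1161216

φ(2083221) = 2083221 · (1 − 1/3) · (1 − 1/7) · (1 − 1/43) · (1 − 1/769)
       = 2083221 · 387072/694407 = 1161216.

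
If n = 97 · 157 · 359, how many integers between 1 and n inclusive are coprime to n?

5361408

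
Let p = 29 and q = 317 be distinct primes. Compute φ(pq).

8848

φ(n) = (p − 1)(q − 1) = (29−1)(317−1) = 28·316 = 8848.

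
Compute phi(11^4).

φ(11^4) = 11^4 − 11^3 = 14641 − 1331 = 13310.

13310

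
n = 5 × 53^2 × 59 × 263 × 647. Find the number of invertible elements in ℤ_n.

φ(5) = 5 − 1 = 4.
φ(53^2) = 53^2 − 53^1 = 2809 − 53 = 2756.
φ(59) = 59 − 1 = 58.
φ(263) = 263 − 1 = 262.
φ(647) = 647 − 1 = 646.
Since φ is multiplicative, φ(141004763455) = 4 · 2756 · 58 · 262 · 646 = 108218374784.

108218374784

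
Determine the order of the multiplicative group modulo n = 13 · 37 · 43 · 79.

1415232

φ(13) = 13 − 1 = 12.
φ(37) = 37 − 1 = 36.
φ(43) = 43 − 1 = 42.
φ(79) = 79 − 1 = 78.
Since φ is multiplicative, φ(1633957) = 12 · 36 · 42 · 78 = 1415232.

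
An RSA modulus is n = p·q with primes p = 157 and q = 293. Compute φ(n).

45552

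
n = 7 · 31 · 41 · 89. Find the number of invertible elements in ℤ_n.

φ(791833) = 791833 · (1 − 1/7) · (1 − 1/31) · (1 − 1/41) · (1 − 1/89)
       = 791833 · 633600/791833 = 633600.

633600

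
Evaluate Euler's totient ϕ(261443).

261443 = 7 × 13^3 × 17.
φ(261443) = 261443 · (1 − 1/7) · (1 − 1/13) · (1 − 1/17)
       = 261443 · 1152/1547 = 194688.

194688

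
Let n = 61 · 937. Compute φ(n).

56160

φ(61) = 61 − 1 = 60.
φ(937) = 937 − 1 = 936.
Since φ is multiplicative, φ(57157) = 60 · 936 = 56160.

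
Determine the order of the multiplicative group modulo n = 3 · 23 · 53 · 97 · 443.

φ(3) = 3 − 1 = 2.
φ(23) = 23 − 1 = 22.
φ(53) = 53 − 1 = 52.
φ(97) = 97 − 1 = 96.
φ(443) = 443 − 1 = 442.
φ(157144947) = 2 × 22 × 52 × 96 × 442 = 97084416.

97084416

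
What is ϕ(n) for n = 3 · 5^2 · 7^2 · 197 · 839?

275936640

φ(607415025) = 607415025 · (1 − 1/3) · (1 − 1/5) · (1 − 1/7) · (1 − 1/197) · (1 − 1/839)
       = 607415025 · 7883904/17354715 = 275936640.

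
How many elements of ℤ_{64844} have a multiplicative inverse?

28224

Factor 64844: 64844 = 2**2 × 13 × 29 × 43.
φ(64844) = 64844 · (1 − 1/2) · (1 − 1/13) · (1 − 1/29) · (1 − 1/43)
       = 64844 · 14112/32422 = 28224.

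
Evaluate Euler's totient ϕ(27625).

19200

Factor 27625: 27625 = 5^3 * 13 * 17.
φ(27625) = 27625 · (1 − 1/5) · (1 − 1/13) · (1 − 1/17)
       = 27625 · 768/1105 = 19200.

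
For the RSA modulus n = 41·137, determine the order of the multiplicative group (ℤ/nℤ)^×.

φ(pq) = (p−1)(q−1) = 40 · 136 = 5440.

5440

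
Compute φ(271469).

221760

Factor 271469: 271469 = 11 * 23 * 29 * 37.
φ(271469) = 271469 · (1 − 1/11) · (1 − 1/23) · (1 − 1/29) · (1 − 1/37)
       = 271469 · 221760/271469 = 221760.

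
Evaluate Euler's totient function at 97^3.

903264

φ(912673) = 912673 · (1 − 1/97)
       = 912673 · 96/97 = 903264.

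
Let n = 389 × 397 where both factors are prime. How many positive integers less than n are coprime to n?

φ(n) = (p − 1)(q − 1) = (389−1)(397−1) = 388·396 = 153648.

153648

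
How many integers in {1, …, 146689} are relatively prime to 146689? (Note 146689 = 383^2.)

φ(146689) = 146689 · (1 − 1/383)
       = 146689 · 382/383 = 146306.

146306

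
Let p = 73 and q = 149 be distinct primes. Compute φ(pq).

φ(pq) = (p−1)(q−1) = 72 · 148 = 10656.

10656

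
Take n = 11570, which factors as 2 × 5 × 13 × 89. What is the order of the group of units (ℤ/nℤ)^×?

4224

φ(2) = 2 − 1 = 1.
φ(5) = 5 − 1 = 4.
φ(13) = 13 − 1 = 12.
φ(89) = 89 − 1 = 88.
φ(11570) = 1 × 4 × 12 × 88 = 4224.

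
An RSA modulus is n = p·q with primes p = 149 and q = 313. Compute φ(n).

φ(n) = (p − 1)(q − 1) = (149−1)(313−1) = 148·312 = 46176.

46176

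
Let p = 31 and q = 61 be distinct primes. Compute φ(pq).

For distinct primes, φ(pq) = (p−1)(q−1) = 30 × 60 = 1800.

1800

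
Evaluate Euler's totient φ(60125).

Factor 60125: 60125 = 5**3 · 13 · 37.
φ(5^3) = 5^2·(5−1) = 25·4 = 100.
φ(13) = 13 − 1 = 12.
φ(37) = 37 − 1 = 36.
φ(60125) = 100 × 12 × 36 = 43200.

43200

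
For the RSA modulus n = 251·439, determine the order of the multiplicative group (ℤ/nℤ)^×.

φ(n) = (p − 1)(q − 1) = (251−1)(439−1) = 250·438 = 109500.

109500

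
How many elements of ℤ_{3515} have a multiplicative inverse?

First factor: 3515 = 5 × 19 × 37.
φ(5) = 5 − 1 = 4.
φ(19) = 19 − 1 = 18.
φ(37) = 37 − 1 = 36.
Since φ is multiplicative, φ(3515) = 4 · 18 · 36 = 2592.

2592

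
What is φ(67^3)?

296274

φ(67^3) = 67^2·(67−1) = 4489·66 = 296274.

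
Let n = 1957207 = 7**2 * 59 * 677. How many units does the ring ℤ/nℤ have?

φ(1957207) = 1957207 · (1 − 1/7) · (1 − 1/59) · (1 − 1/677)
       = 1957207 · 235248/279601 = 1646736.

1646736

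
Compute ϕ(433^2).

φ(433^2) = 433^2 − 433^1 = 187489 − 433 = 187056.

187056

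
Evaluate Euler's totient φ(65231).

60480

Prime factorization: 65231 = 37 · 41 · 43.
φ(65231) = 65231 · (1 − 1/37) · (1 − 1/41) · (1 − 1/43)
       = 65231 · 60480/65231 = 60480.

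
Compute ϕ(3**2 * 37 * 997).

φ(332001) = 332001 · (1 − 1/3) · (1 − 1/37) · (1 − 1/997)
       = 332001 · 71712/110667 = 215136.

215136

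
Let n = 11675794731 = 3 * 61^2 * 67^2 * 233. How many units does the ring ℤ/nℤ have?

7509617280

φ(3) = 3 − 1 = 2.
φ(61^2) = 61^2 − 61^1 = 3721 − 61 = 3660.
φ(67^2) = 67^2 − 67^1 = 4489 − 67 = 4422.
φ(233) = 233 − 1 = 232.
φ(11675794731) = 2 × 3660 × 4422 × 232 = 7509617280.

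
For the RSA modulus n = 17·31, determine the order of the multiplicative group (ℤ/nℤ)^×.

480

For distinct primes, φ(pq) = (p−1)(q−1) = 16 × 30 = 480.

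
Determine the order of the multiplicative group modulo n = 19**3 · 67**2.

28734156

φ(19^3) = 19^3 − 19^2 = 6859 − 361 = 6498.
φ(67^2) = 67^1·(67−1) = 67·66 = 4422.
φ(30790051) = 6498 × 4422 = 28734156.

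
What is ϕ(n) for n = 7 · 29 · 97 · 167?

φ(7) = 7 − 1 = 6.
φ(29) = 29 − 1 = 28.
φ(97) = 97 − 1 = 96.
φ(167) = 167 − 1 = 166.
Multiply: 6 · 28 · 96 · 166 = 2677248.

2677248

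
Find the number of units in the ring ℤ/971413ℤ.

846720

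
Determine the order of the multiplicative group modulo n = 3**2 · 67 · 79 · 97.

φ(4620789) = 4620789 · (1 − 1/3) · (1 − 1/67) · (1 − 1/79) · (1 − 1/97)
       = 4620789 · 988416/1540263 = 2965248.

2965248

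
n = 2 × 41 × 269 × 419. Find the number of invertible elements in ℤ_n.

φ(2) = 2 − 1 = 1.
φ(41) = 41 − 1 = 40.
φ(269) = 269 − 1 = 268.
φ(419) = 419 − 1 = 418.
Since φ is multiplicative, φ(9242302) = 1 · 40 · 268 · 418 = 4480960.

4480960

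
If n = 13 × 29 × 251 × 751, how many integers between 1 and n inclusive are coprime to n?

63000000

φ(13) = 13 − 1 = 12.
φ(29) = 29 − 1 = 28.
φ(251) = 251 − 1 = 250.
φ(751) = 751 − 1 = 750.
φ(71064877) = 12 × 28 × 250 × 750 = 63000000.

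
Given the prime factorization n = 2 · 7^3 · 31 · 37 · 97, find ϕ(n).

φ(76323674) = 76323674 · (1 − 1/2) · (1 − 1/7) · (1 − 1/31) · (1 − 1/37) · (1 − 1/97)
       = 76323674 · 622080/1557626 = 30481920.

30481920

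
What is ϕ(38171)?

38171 = 7**2 × 19 × 41.
φ(7^2) = 7^2 − 7^1 = 49 − 7 = 42.
φ(19) = 19 − 1 = 18.
φ(41) = 41 − 1 = 40.
Since φ is multiplicative, φ(38171) = 42 · 18 · 40 = 30240.

30240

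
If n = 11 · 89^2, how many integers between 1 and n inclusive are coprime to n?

φ(11) = 11 − 1 = 10.
φ(89^2) = 89^1·(89−1) = 89·88 = 7832.
φ(87131) = 10 × 7832 = 78320.

78320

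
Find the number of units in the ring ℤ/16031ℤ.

14080

Factor 16031: 16031 = 17 · 23 · 41.
φ(16031) = 16031 · (1 − 1/17) · (1 − 1/23) · (1 − 1/41)
       = 16031 · 14080/16031 = 14080.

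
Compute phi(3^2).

φ(3^2) = 3^2 − 3^1 = 9 − 3 = 6.

6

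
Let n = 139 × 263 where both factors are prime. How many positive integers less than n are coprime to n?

φ(n) = (p − 1)(q − 1) = (139−1)(263−1) = 138·262 = 36156.

36156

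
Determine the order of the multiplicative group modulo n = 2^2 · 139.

276

φ(556) = 556 · (1 − 1/2) · (1 − 1/139)
       = 556 · 138/278 = 276.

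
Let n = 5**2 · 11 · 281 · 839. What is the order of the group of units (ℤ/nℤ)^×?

φ(5^2) = 5^2 − 5^1 = 25 − 5 = 20.
φ(11) = 11 − 1 = 10.
φ(281) = 281 − 1 = 280.
φ(839) = 839 − 1 = 838.
Multiply: 20 · 10 · 280 · 838 = 46928000.

46928000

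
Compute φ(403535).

403535 = 5 × 11**2 × 23 × 29.
φ(403535) = 403535 · (1 − 1/5) · (1 − 1/11) · (1 − 1/23) · (1 − 1/29)
       = 403535 · 24640/36685 = 271040.

271040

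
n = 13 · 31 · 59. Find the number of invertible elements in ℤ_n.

φ(23777) = 23777 · (1 − 1/13) · (1 − 1/31) · (1 − 1/59)
       = 23777 · 20880/23777 = 20880.

20880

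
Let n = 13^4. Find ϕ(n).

φ(13^4) = 13^3·(13−1) = 2197·12 = 26364.

26364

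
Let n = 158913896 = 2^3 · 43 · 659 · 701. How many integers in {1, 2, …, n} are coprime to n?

77380800

φ(2^3) = 2^2·(2−1) = 4·1 = 4.
φ(43) = 43 − 1 = 42.
φ(659) = 659 − 1 = 658.
φ(701) = 701 − 1 = 700.
φ(158913896) = 4 × 42 × 658 × 700 = 77380800.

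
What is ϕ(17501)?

15120

First factor: 17501 = 11 * 37 * 43.
φ(11) = 11 − 1 = 10.
φ(37) = 37 − 1 = 36.
φ(43) = 43 − 1 = 42.
φ(17501) = 10 × 36 × 42 = 15120.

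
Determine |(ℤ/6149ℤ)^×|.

5040

Prime factorization: 6149 = 11 · 13 · 43.
φ(6149) = 6149 · (1 − 1/11) · (1 − 1/13) · (1 − 1/43)
       = 6149 · 5040/6149 = 5040.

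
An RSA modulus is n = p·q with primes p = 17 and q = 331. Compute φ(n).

φ(5627) = 5627 · (1 − 1/17) · (1 − 1/331)
       = 5627 · 5280/5627 = 5280.

5280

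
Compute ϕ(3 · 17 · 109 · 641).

φ(3563319) = 3563319 · (1 − 1/3) · (1 − 1/17) · (1 − 1/109) · (1 − 1/641)
       = 3563319 · 2211840/3563319 = 2211840.

2211840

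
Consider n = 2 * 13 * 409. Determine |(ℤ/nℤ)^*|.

4896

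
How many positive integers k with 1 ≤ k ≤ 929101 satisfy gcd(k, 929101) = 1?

806400

First factor: 929101 = 17 × 31 × 41 × 43.
φ(17) = 17 − 1 = 16.
φ(31) = 31 − 1 = 30.
φ(41) = 41 − 1 = 40.
φ(43) = 43 − 1 = 42.
Multiply: 16 · 30 · 40 · 42 = 806400.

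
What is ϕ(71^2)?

φ(71^2) = 71^1·(71−1) = 71·70 = 4970.

4970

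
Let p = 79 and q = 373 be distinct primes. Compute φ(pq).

29016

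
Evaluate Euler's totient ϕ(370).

144

Factor 370: 370 = 2 · 5 · 37.
φ(370) = 370 · (1 − 1/2) · (1 − 1/5) · (1 − 1/37)
       = 370 · 144/370 = 144.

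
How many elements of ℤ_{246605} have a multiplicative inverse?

181440

Factor 246605: 246605 = 5 × 31 × 37 × 43.
φ(246605) = 246605 · (1 − 1/5) · (1 − 1/31) · (1 − 1/37) · (1 − 1/43)
       = 246605 · 181440/246605 = 181440.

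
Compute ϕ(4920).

1280

First factor: 4920 = 2^3 · 3 · 5 · 41.
φ(2^3) = 2^3 − 2^2 = 8 − 4 = 4.
φ(3) = 3 − 1 = 2.
φ(5) = 5 − 1 = 4.
φ(41) = 41 − 1 = 40.
Since φ is multiplicative, φ(4920) = 4 · 2 · 4 · 40 = 1280.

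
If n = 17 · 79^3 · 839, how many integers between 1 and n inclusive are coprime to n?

6526987584

φ(7032215257) = 7032215257 · (1 − 1/17) · (1 − 1/79) · (1 − 1/839)
       = 7032215257 · 1045824/1126777 = 6526987584.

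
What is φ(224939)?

First factor: 224939 = 11^3 · 13^2.
φ(224939) = 224939 · (1 − 1/11) · (1 − 1/13)
       = 224939 · 120/143 = 188760.

188760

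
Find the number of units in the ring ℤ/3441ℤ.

First factor: 3441 = 3 · 31 · 37.
φ(3441) = 3441 · (1 − 1/3) · (1 − 1/31) · (1 − 1/37)
       = 3441 · 2160/3441 = 2160.

2160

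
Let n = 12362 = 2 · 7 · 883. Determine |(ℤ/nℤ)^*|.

5292

φ(12362) = 12362 · (1 − 1/2) · (1 − 1/7) · (1 − 1/883)
       = 12362 · 5292/12362 = 5292.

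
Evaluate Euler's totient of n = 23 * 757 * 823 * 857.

11702807424

φ(12280169821) = 12280169821 · (1 − 1/23) · (1 − 1/757) · (1 − 1/823) · (1 − 1/857)
       = 12280169821 · 11702807424/12280169821 = 11702807424.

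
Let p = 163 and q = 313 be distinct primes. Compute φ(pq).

φ(n) = (p − 1)(q − 1) = (163−1)(313−1) = 162·312 = 50544.

50544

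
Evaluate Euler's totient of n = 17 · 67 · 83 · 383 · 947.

φ(17) = 17 − 1 = 16.
φ(67) = 67 − 1 = 66.
φ(83) = 83 − 1 = 82.
φ(383) = 383 − 1 = 382.
φ(947) = 947 − 1 = 946.
Since φ is multiplicative, φ(34288664437) = 16 · 66 · 82 · 382 · 946 = 31291924224.

31291924224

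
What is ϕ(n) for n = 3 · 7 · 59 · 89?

61248

φ(3) = 3 − 1 = 2.
φ(7) = 7 − 1 = 6.
φ(59) = 59 − 1 = 58.
φ(89) = 89 − 1 = 88.
Multiply: 2 · 6 · 58 · 88 = 61248.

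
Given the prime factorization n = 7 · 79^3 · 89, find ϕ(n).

257029344

φ(307163297) = 307163297 · (1 − 1/7) · (1 − 1/79) · (1 − 1/89)
       = 307163297 · 41184/49217 = 257029344.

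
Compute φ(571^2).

325470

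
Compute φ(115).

88

Prime factorization: 115 = 5 * 23.
φ(115) = 115 · (1 − 1/5) · (1 − 1/23)
       = 115 · 88/115 = 88.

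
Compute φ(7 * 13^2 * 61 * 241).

φ(17391283) = 17391283 · (1 − 1/7) · (1 − 1/13) · (1 − 1/61) · (1 − 1/241)
       = 17391283 · 1036800/1337791 = 13478400.

13478400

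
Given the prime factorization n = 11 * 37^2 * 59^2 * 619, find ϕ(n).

φ(32448214601) = 32448214601 · (1 − 1/11) · (1 − 1/37) · (1 − 1/59) · (1 − 1/619)
       = 32448214601 · 12903840/14864047 = 28169082720.

28169082720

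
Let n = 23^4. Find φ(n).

267674

φ(279841) = 279841 · (1 − 1/23)
       = 279841 · 22/23 = 267674.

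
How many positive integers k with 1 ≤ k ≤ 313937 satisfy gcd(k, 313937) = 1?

Factor 313937: 313937 = 13 · 19 · 31 · 41.
φ(313937) = 313937 · (1 − 1/13) · (1 − 1/19) · (1 − 1/31) · (1 − 1/41)
       = 313937 · 259200/313937 = 259200.

259200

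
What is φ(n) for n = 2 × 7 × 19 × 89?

φ(2) = 2 − 1 = 1.
φ(7) = 7 − 1 = 6.
φ(19) = 19 − 1 = 18.
φ(89) = 89 − 1 = 88.
Since φ is multiplicative, φ(23674) = 1 · 6 · 18 · 88 = 9504.

9504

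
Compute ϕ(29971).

26880

Prime factorization: 29971 = 17 * 41 * 43.
φ(17) = 17 − 1 = 16.
φ(41) = 41 − 1 = 40.
φ(43) = 43 − 1 = 42.
φ(29971) = 16 × 40 × 42 = 26880.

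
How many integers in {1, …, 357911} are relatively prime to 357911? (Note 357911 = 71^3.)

φ(71^3) = 71^3 − 71^2 = 357911 − 5041 = 352870.

352870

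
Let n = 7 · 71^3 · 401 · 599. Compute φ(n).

506439024000

φ(7) = 7 − 1 = 6.
φ(71^3) = 71^3 − 71^2 = 357911 − 5041 = 352870.
φ(401) = 401 − 1 = 400.
φ(599) = 599 − 1 = 598.
Since φ is multiplicative, φ(601789050023) = 6 · 352870 · 400 · 598 = 506439024000.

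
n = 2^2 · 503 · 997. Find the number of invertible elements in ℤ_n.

φ(2^2) = 2^2 − 2^1 = 4 − 2 = 2.
φ(503) = 503 − 1 = 502.
φ(997) = 997 − 1 = 996.
Since φ is multiplicative, φ(2005964) = 2 · 502 · 996 = 999984.

999984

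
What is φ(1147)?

First factor: 1147 = 31 · 37.
φ(31) = 31 − 1 = 30.
φ(37) = 37 − 1 = 36.
Since φ is multiplicative, φ(1147) = 30 · 36 = 1080.

1080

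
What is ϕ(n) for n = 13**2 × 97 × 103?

φ(13^2) = 13^2 − 13^1 = 169 − 13 = 156.
φ(97) = 97 − 1 = 96.
φ(103) = 103 − 1 = 102.
Since φ is multiplicative, φ(1688479) = 156 · 96 · 102 = 1527552.

1527552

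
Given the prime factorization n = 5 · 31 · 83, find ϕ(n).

9840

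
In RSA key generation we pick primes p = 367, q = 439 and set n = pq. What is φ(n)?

160308

φ(pq) = (p−1)(q−1) = 366 · 438 = 160308.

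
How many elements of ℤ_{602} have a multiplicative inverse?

Factor 602: 602 = 2 * 7 * 43.
φ(602) = 602 · (1 − 1/2) · (1 − 1/7) · (1 − 1/43)
       = 602 · 252/602 = 252.

252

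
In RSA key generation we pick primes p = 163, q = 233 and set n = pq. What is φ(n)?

37584

φ(pq) = (p−1)(q−1) = 162 · 232 = 37584.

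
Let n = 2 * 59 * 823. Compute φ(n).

φ(2) = 2 − 1 = 1.
φ(59) = 59 − 1 = 58.
φ(823) = 823 − 1 = 822.
Since φ is multiplicative, φ(97114) = 1 · 58 · 822 = 47676.

47676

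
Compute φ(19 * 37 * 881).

570240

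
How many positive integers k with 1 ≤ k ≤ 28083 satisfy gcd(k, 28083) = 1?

Factor 28083: 28083 = 3 · 11 · 23 · 37.
φ(3) = 3 − 1 = 2.
φ(11) = 11 − 1 = 10.
φ(23) = 23 − 1 = 22.
φ(37) = 37 − 1 = 36.
Since φ is multiplicative, φ(28083) = 2 · 10 · 22 · 36 = 15840.

15840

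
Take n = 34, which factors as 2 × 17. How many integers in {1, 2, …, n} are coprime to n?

φ(34) = 34 · (1 − 1/2) · (1 − 1/17)
       = 34 · 16/34 = 16.

16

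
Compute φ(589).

First factor: 589 = 19 · 31.
φ(19) = 19 − 1 = 18.
φ(31) = 31 − 1 = 30.
φ(589) = 18 × 30 = 540.

540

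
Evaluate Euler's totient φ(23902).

10368

Prime factorization: 23902 = 2 * 17 * 19 * 37.
φ(2) = 2 − 1 = 1.
φ(17) = 17 − 1 = 16.
φ(19) = 19 − 1 = 18.
φ(37) = 37 − 1 = 36.
Since φ is multiplicative, φ(23902) = 1 · 16 · 18 · 36 = 10368.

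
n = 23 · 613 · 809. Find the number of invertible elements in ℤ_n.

10878912

φ(23) = 23 − 1 = 22.
φ(613) = 613 − 1 = 612.
φ(809) = 809 − 1 = 808.
φ(11406091) = 22 × 612 × 808 = 10878912.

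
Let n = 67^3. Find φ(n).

φ(67^3) = 67^2·(67−1) = 4489·66 = 296274.

296274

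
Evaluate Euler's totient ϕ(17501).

15120

First factor: 17501 = 11 · 37 · 43.
φ(11) = 11 − 1 = 10.
φ(37) = 37 − 1 = 36.
φ(43) = 43 − 1 = 42.
Since φ is multiplicative, φ(17501) = 10 · 36 · 42 = 15120.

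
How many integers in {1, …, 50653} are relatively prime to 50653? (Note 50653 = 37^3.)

φ(37^3) = 37^3 − 37^2 = 50653 − 1369 = 49284.

49284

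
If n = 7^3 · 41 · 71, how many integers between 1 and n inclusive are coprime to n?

823200

φ(7^3) = 7^2·(7−1) = 49·6 = 294.
φ(41) = 41 − 1 = 40.
φ(71) = 71 − 1 = 70.
Since φ is multiplicative, φ(998473) = 294 · 40 · 70 = 823200.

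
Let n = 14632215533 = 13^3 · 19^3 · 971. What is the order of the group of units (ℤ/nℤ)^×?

φ(13^3) = 13^3 − 13^2 = 2197 − 169 = 2028.
φ(19^3) = 19^2·(19−1) = 361·18 = 6498.
φ(971) = 971 − 1 = 970.
Multiply: 2028 · 6498 · 970 = 12782605680.

12782605680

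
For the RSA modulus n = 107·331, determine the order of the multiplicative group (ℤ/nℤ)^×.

34980

For distinct primes, φ(pq) = (p−1)(q−1) = 106 × 330 = 34980.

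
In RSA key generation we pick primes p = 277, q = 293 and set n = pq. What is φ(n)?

80592

φ(n) = (p − 1)(q − 1) = (277−1)(293−1) = 276·292 = 80592.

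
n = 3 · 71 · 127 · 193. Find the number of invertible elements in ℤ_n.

3386880

φ(5220843) = 5220843 · (1 − 1/3) · (1 − 1/71) · (1 − 1/127) · (1 − 1/193)
       = 5220843 · 3386880/5220843 = 3386880.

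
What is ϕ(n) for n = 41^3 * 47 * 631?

1948615200

φ(41^3) = 41^3 − 41^2 = 68921 − 1681 = 67240.
φ(47) = 47 − 1 = 46.
φ(631) = 631 − 1 = 630.
Multiply: 67240 · 46 · 630 = 1948615200.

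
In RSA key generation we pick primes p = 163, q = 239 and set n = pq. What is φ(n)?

For distinct primes, φ(pq) = (p−1)(q−1) = 162 × 238 = 38556.

38556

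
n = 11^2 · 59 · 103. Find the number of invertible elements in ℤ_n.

650760

φ(11^2) = 11^2 − 11^1 = 121 − 11 = 110.
φ(59) = 59 − 1 = 58.
φ(103) = 103 − 1 = 102.
Since φ is multiplicative, φ(735317) = 110 · 58 · 102 = 650760.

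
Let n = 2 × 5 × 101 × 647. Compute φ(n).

258400

φ(653470) = 653470 · (1 − 1/2) · (1 − 1/5) · (1 − 1/101) · (1 − 1/647)
       = 653470 · 258400/653470 = 258400.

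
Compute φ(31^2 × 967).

898380

φ(929287) = 929287 · (1 − 1/31) · (1 − 1/967)
       = 929287 · 28980/29977 = 898380.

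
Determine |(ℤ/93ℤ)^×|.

60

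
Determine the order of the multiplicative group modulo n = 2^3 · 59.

232

φ(472) = 472 · (1 − 1/2) · (1 − 1/59)
       = 472 · 58/118 = 232.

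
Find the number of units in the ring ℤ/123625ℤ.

123625 = 5^3 * 23 * 43.
φ(5^3) = 5^2·(5−1) = 25·4 = 100.
φ(23) = 23 − 1 = 22.
φ(43) = 43 − 1 = 42.
φ(123625) = 100 × 22 × 42 = 92400.

92400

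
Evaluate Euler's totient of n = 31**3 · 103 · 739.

φ(31^3) = 31^2·(31−1) = 961·30 = 28830.
φ(103) = 103 − 1 = 102.
φ(739) = 739 − 1 = 738.
Multiply: 28830 · 102 · 738 = 2170207080.

2170207080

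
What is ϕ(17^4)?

φ(17^4) = 17^4 − 17^3 = 83521 − 4913 = 78608.

78608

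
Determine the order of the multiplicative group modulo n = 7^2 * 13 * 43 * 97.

2032128

φ(7^2) = 7^1·(7−1) = 7·6 = 42.
φ(13) = 13 − 1 = 12.
φ(43) = 43 − 1 = 42.
φ(97) = 97 − 1 = 96.
Since φ is multiplicative, φ(2656927) = 42 · 12 · 42 · 96 = 2032128.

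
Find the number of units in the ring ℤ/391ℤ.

352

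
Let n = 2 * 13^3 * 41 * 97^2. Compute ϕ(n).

755389440

φ(1695068986) = 1695068986 · (1 − 1/2) · (1 − 1/13) · (1 − 1/41) · (1 − 1/97)
       = 1695068986 · 46080/103402 = 755389440.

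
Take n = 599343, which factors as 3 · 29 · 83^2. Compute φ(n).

381136

φ(3) = 3 − 1 = 2.
φ(29) = 29 − 1 = 28.
φ(83^2) = 83^2 − 83^1 = 6889 − 83 = 6806.
φ(599343) = 2 × 28 × 6806 = 381136.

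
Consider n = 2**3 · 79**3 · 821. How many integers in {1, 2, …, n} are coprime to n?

φ(3238280152) = 3238280152 · (1 − 1/2) · (1 − 1/79) · (1 − 1/821)
       = 3238280152 · 63960/129718 = 1596697440.

1596697440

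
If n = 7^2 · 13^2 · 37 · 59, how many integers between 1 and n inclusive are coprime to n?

φ(7^2) = 7^2 − 7^1 = 49 − 7 = 42.
φ(13^2) = 13^2 − 13^1 = 169 − 13 = 156.
φ(37) = 37 − 1 = 36.
φ(59) = 59 − 1 = 58.
Multiply: 42 · 156 · 36 · 58 = 13680576.

13680576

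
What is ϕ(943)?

880

943 = 23 * 41.
φ(23) = 23 − 1 = 22.
φ(41) = 41 − 1 = 40.
Since φ is multiplicative, φ(943) = 22 · 40 = 880.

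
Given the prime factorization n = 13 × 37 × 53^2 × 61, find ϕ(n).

φ(13) = 13 − 1 = 12.
φ(37) = 37 − 1 = 36.
φ(53^2) = 53^2 − 53^1 = 2809 − 53 = 2756.
φ(61) = 61 − 1 = 60.
Multiply: 12 · 36 · 2756 · 60 = 71435520.

71435520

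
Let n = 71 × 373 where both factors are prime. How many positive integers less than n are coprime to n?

26040

For distinct primes, φ(pq) = (p−1)(q−1) = 70 × 372 = 26040.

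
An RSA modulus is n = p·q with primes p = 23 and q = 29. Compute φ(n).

616

For distinct primes, φ(pq) = (p−1)(q−1) = 22 × 28 = 616.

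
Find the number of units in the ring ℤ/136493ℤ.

103680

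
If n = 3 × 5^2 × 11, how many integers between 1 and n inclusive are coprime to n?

400

φ(3) = 3 − 1 = 2.
φ(5^2) = 5^2 − 5^1 = 25 − 5 = 20.
φ(11) = 11 − 1 = 10.
Multiply: 2 · 20 · 10 = 400.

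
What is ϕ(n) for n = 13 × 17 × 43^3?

φ(17571047) = 17571047 · (1 − 1/13) · (1 − 1/17) · (1 − 1/43)
       = 17571047 · 8064/9503 = 14910336.

14910336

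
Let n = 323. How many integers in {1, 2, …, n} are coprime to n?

288

Prime factorization: 323 = 17 × 19.
φ(17) = 17 − 1 = 16.
φ(19) = 19 − 1 = 18.
Multiply: 16 · 18 = 288.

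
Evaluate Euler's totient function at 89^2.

7832

φ(89^2) = 89^2 − 89^1 = 7921 − 89 = 7832.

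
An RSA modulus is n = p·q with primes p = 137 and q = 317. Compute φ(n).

42976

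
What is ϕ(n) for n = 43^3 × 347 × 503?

13488573336

φ(43^3) = 43^3 − 43^2 = 79507 − 1849 = 77658.
φ(347) = 347 − 1 = 346.
φ(503) = 503 − 1 = 502.
φ(13877231287) = 77658 × 346 × 502 = 13488573336.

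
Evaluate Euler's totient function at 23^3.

11638

φ(12167) = 12167 · (1 − 1/23)
       = 12167 · 22/23 = 11638.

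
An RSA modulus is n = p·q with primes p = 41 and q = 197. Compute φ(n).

φ(8077) = 8077 · (1 − 1/41) · (1 − 1/197)
       = 8077 · 7840/8077 = 7840.

7840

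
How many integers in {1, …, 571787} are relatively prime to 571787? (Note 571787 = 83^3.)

φ(83^3) = 83^3 − 83^2 = 571787 − 6889 = 564898.

564898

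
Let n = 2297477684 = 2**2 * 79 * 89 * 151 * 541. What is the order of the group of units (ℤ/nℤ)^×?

1111968000

φ(2297477684) = 2297477684 · (1 − 1/2) · (1 − 1/79) · (1 − 1/89) · (1 − 1/151) · (1 − 1/541)
       = 2297477684 · 555984000/1148738842 = 1111968000.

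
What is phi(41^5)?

113030440

φ(115856201) = 115856201 · (1 − 1/41)
       = 115856201 · 40/41 = 113030440.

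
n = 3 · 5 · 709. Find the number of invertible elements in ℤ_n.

φ(3) = 3 − 1 = 2.
φ(5) = 5 − 1 = 4.
φ(709) = 709 − 1 = 708.
φ(10635) = 2 × 4 × 708 = 5664.

5664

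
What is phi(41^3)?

φ(41^3) = 41^2·(41−1) = 1681·40 = 67240.

67240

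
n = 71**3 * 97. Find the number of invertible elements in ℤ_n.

33875520

φ(71^3) = 71^3 − 71^2 = 357911 − 5041 = 352870.
φ(97) = 97 − 1 = 96.
Multiply: 352870 · 96 = 33875520.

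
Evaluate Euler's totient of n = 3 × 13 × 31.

φ(3) = 3 − 1 = 2.
φ(13) = 13 − 1 = 12.
φ(31) = 31 − 1 = 30.
Multiply: 2 · 12 · 30 = 720.

720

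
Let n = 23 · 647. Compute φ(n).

14212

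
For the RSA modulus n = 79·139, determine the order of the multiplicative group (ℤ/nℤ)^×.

10764

φ(10981) = 10981 · (1 − 1/79) · (1 − 1/139)
       = 10981 · 10764/10981 = 10764.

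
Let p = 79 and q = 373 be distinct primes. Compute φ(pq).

φ(79) = 79 − 1 = 78.
φ(373) = 373 − 1 = 372.
φ(29467) = 78 × 372 = 29016.

29016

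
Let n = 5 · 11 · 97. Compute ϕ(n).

3840

φ(5335) = 5335 · (1 − 1/5) · (1 − 1/11) · (1 − 1/97)
       = 5335 · 3840/5335 = 3840.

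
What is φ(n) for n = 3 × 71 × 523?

φ(111399) = 111399 · (1 − 1/3) · (1 − 1/71) · (1 − 1/523)
       = 111399 · 73080/111399 = 73080.

73080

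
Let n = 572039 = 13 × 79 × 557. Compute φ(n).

φ(13) = 13 − 1 = 12.
φ(79) = 79 − 1 = 78.
φ(557) = 557 − 1 = 556.
Since φ is multiplicative, φ(572039) = 12 · 78 · 556 = 520416.

520416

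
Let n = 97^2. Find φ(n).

9312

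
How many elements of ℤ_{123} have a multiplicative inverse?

80

Prime factorization: 123 = 3 · 41.
φ(3) = 3 − 1 = 2.
φ(41) = 41 − 1 = 40.
φ(123) = 2 × 40 = 80.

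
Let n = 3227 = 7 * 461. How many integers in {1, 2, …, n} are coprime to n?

2760

φ(7) = 7 − 1 = 6.
φ(461) = 461 − 1 = 460.
Multiply: 6 · 460 = 2760.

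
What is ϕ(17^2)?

φ(289) = 289 · (1 − 1/17)
       = 289 · 16/17 = 272.

272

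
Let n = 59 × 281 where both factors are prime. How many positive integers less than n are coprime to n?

16240

φ(16579) = 16579 · (1 − 1/59) · (1 − 1/281)
       = 16579 · 16240/16579 = 16240.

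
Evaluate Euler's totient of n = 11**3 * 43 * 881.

44721600

φ(11^3) = 11^3 − 11^2 = 1331 − 121 = 1210.
φ(43) = 43 − 1 = 42.
φ(881) = 881 − 1 = 880.
Since φ is multiplicative, φ(50422273) = 1210 · 42 · 880 = 44721600.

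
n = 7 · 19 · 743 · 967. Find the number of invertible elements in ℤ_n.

77411376

φ(7) = 7 − 1 = 6.
φ(19) = 19 − 1 = 18.
φ(743) = 743 − 1 = 742.
φ(967) = 967 − 1 = 966.
φ(95557973) = 6 × 18 × 742 × 966 = 77411376.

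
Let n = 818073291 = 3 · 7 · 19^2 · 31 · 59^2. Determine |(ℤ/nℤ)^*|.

φ(818073291) = 818073291 · (1 − 1/3) · (1 − 1/7) · (1 − 1/19) · (1 − 1/31) · (1 − 1/59)
       = 818073291 · 375840/729771 = 421316640.

421316640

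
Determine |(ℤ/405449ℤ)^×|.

Prime factorization: 405449 = 11 · 29 · 31 · 41.
φ(405449) = 405449 · (1 − 1/11) · (1 − 1/29) · (1 − 1/31) · (1 − 1/41)
       = 405449 · 336000/405449 = 336000.

336000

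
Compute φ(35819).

Prime factorization: 35819 = 7^2 * 17 * 43.
φ(35819) = 35819 · (1 − 1/7) · (1 − 1/17) · (1 − 1/43)
       = 35819 · 4032/5117 = 28224.

28224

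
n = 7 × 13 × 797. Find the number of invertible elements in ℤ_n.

φ(7) = 7 − 1 = 6.
φ(13) = 13 − 1 = 12.
φ(797) = 797 − 1 = 796.
Multiply: 6 · 12 · 796 = 57312.

57312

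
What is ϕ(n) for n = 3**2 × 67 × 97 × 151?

5702400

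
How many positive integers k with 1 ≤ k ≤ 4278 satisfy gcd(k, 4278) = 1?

1320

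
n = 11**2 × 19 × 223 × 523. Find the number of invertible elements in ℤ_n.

229450320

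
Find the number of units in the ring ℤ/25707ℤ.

Factor 25707: 25707 = 3 * 11 * 19 * 41.
φ(25707) = 25707 · (1 − 1/3) · (1 − 1/11) · (1 − 1/19) · (1 − 1/41)
       = 25707 · 14400/25707 = 14400.

14400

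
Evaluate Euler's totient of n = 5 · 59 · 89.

20416

φ(5) = 5 − 1 = 4.
φ(59) = 59 − 1 = 58.
φ(89) = 89 − 1 = 88.
Multiply: 4 · 58 · 88 = 20416.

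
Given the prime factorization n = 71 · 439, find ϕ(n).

φ(71) = 71 − 1 = 70.
φ(439) = 439 − 1 = 438.
Since φ is multiplicative, φ(31169) = 70 · 438 = 30660.

30660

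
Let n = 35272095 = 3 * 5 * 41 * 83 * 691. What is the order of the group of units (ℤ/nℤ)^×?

φ(35272095) = 35272095 · (1 − 1/3) · (1 − 1/5) · (1 − 1/41) · (1 − 1/83) · (1 − 1/691)
       = 35272095 · 18105600/35272095 = 18105600.

18105600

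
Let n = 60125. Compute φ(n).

Prime factorization: 60125 = 5**3 · 13 · 37.
φ(60125) = 60125 · (1 − 1/5) · (1 − 1/13) · (1 − 1/37)
       = 60125 · 1728/2405 = 43200.

43200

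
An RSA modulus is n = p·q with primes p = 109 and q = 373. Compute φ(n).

40176

φ(n) = (p − 1)(q − 1) = (109−1)(373−1) = 108·372 = 40176.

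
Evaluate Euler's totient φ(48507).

28512

48507 = 3 · 19 · 23 · 37.
φ(48507) = 48507 · (1 − 1/3) · (1 − 1/19) · (1 − 1/23) · (1 − 1/37)
       = 48507 · 28512/48507 = 28512.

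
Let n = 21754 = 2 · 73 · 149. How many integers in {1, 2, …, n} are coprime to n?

φ(21754) = 21754 · (1 − 1/2) · (1 − 1/73) · (1 − 1/149)
       = 21754 · 10656/21754 = 10656.

10656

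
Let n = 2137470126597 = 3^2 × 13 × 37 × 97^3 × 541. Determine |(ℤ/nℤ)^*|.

1264280555520

φ(3^2) = 3^2 − 3^1 = 9 − 3 = 6.
φ(13) = 13 − 1 = 12.
φ(37) = 37 − 1 = 36.
φ(97^3) = 97^2·(97−1) = 9409·96 = 903264.
φ(541) = 541 − 1 = 540.
Since φ is multiplicative, φ(2137470126597) = 6 · 12 · 36 · 903264 · 540 = 1264280555520.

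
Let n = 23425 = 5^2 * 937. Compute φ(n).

18720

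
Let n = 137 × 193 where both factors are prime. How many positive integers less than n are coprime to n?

For distinct primes, φ(pq) = (p−1)(q−1) = 136 × 192 = 26112.

26112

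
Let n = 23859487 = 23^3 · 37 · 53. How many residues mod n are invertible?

21786336

φ(23859487) = 23859487 · (1 − 1/23) · (1 − 1/37) · (1 − 1/53)
       = 23859487 · 41184/45103 = 21786336.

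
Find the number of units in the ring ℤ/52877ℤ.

43560

52877 = 11^2 · 19 · 23.
φ(11^2) = 11^2 − 11^1 = 121 − 11 = 110.
φ(19) = 19 − 1 = 18.
φ(23) = 23 − 1 = 22.
φ(52877) = 110 × 18 × 22 = 43560.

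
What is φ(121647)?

73920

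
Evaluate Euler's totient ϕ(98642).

45360

98642 = 2 · 31 · 37 · 43.
φ(98642) = 98642 · (1 − 1/2) · (1 − 1/31) · (1 − 1/37) · (1 − 1/43)
       = 98642 · 45360/98642 = 45360.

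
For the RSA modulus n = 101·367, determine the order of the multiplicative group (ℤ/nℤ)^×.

36600

For distinct primes, φ(pq) = (p−1)(q−1) = 100 × 366 = 36600.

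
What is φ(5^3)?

φ(125) = 125 · (1 − 1/5)
       = 125 · 4/5 = 100.

100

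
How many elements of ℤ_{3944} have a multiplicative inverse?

1792

Factor 3944: 3944 = 2^3 · 17 · 29.
φ(3944) = 3944 · (1 − 1/2) · (1 − 1/17) · (1 − 1/29)
       = 3944 · 448/986 = 1792.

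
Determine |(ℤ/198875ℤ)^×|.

151200

Factor 198875: 198875 = 5^3 · 37 · 43.
φ(198875) = 198875 · (1 − 1/5) · (1 − 1/37) · (1 − 1/43)
       = 198875 · 6048/7955 = 151200.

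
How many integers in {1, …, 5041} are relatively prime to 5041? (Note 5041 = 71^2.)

φ(71^2) = 71^2 − 71^1 = 5041 − 71 = 4970.

4970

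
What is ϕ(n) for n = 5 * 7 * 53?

φ(5) = 5 − 1 = 4.
φ(7) = 7 − 1 = 6.
φ(53) = 53 − 1 = 52.
φ(1855) = 4 × 6 × 52 = 1248.

1248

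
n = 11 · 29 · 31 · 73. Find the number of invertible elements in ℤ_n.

φ(11) = 11 − 1 = 10.
φ(29) = 29 − 1 = 28.
φ(31) = 31 − 1 = 30.
φ(73) = 73 − 1 = 72.
φ(721897) = 10 × 28 × 30 × 72 = 604800.

604800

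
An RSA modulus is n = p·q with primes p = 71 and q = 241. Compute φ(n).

φ(17111) = 17111 · (1 − 1/71) · (1 − 1/241)
       = 17111 · 16800/17111 = 16800.

16800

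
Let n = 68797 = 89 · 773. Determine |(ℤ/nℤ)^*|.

67936

φ(68797) = 68797 · (1 − 1/89) · (1 − 1/773)
       = 68797 · 67936/68797 = 67936.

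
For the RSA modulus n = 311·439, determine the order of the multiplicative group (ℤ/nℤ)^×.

φ(311) = 311 − 1 = 310.
φ(439) = 439 − 1 = 438.
φ(136529) = 310 × 438 = 135780.

135780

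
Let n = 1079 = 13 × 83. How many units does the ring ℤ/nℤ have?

φ(13) = 13 − 1 = 12.
φ(83) = 83 − 1 = 82.
Since φ is multiplicative, φ(1079) = 12 · 82 = 984.

984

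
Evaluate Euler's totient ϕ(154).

First factor: 154 = 2 · 7 · 11.
φ(154) = 154 · (1 − 1/2) · (1 − 1/7) · (1 − 1/11)
       = 154 · 60/154 = 60.

60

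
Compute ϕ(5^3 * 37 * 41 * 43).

φ(8153875) = 8153875 · (1 − 1/5) · (1 − 1/37) · (1 − 1/41) · (1 − 1/43)
       = 8153875 · 241920/326155 = 6048000.

6048000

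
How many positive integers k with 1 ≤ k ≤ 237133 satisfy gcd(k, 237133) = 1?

Factor 237133: 237133 = 13 × 17 × 29 × 37.
φ(13) = 13 − 1 = 12.
φ(17) = 17 − 1 = 16.
φ(29) = 29 − 1 = 28.
φ(37) = 37 − 1 = 36.
Since φ is multiplicative, φ(237133) = 12 · 16 · 28 · 36 = 193536.

193536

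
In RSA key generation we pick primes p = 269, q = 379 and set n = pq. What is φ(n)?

101304

For distinct primes, φ(pq) = (p−1)(q−1) = 268 × 378 = 101304.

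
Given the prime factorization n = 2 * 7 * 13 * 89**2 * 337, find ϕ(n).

φ(2) = 2 − 1 = 1.
φ(7) = 7 − 1 = 6.
φ(13) = 13 − 1 = 12.
φ(89^2) = 89^1·(89−1) = 89·88 = 7832.
φ(337) = 337 − 1 = 336.
Multiply: 1 · 6 · 12 · 7832 · 336 = 189471744.

189471744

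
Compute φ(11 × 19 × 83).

14760

φ(11) = 11 − 1 = 10.
φ(19) = 19 − 1 = 18.
φ(83) = 83 − 1 = 82.
φ(17347) = 10 × 18 × 82 = 14760.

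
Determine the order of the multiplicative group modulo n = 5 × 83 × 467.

152848

φ(193805) = 193805 · (1 − 1/5) · (1 − 1/83) · (1 − 1/467)
       = 193805 · 152848/193805 = 152848.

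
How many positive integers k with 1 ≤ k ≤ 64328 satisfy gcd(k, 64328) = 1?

26880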